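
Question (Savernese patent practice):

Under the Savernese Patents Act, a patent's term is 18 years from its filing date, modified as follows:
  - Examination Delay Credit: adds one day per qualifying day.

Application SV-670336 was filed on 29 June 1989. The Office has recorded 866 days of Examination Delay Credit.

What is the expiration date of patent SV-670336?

2009-11-11

Base term: filing date + 18 years → 29 June 2007.
Examination Delay Credit: +866 days → 11 November 2009.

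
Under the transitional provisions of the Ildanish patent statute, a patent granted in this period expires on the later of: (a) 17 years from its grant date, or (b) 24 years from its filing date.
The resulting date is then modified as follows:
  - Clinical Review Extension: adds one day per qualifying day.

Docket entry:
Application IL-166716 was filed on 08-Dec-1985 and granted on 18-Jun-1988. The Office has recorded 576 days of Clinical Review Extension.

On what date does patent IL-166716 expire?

2011-07-07

(a) grant + 17 years → 18 June 2005.
(b) filing + 24 years → 8 December 2009.
Later of the two: 8 December 2009.
Clinical Review Extension: +576 days → 7 July 2011.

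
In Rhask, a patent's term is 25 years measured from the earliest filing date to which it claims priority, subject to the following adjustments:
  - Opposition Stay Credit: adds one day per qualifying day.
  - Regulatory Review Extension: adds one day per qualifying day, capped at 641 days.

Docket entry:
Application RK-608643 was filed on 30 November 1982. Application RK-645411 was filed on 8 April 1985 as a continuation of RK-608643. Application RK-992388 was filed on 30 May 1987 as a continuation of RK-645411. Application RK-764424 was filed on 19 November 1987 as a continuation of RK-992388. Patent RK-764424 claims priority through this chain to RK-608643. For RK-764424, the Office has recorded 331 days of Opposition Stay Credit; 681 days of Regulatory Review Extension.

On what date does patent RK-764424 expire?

Earliest priority filing: 30 November 1982.
Base term: 30 November 1982 + 25 years → 30 November 2007.
Opposition Stay Credit: +331 days → 26 October 2008.
Regulatory Review Extension: 681 days claimed exceeds the 641-day cap, so +641 days → 29 July 2010.

July 29, 2010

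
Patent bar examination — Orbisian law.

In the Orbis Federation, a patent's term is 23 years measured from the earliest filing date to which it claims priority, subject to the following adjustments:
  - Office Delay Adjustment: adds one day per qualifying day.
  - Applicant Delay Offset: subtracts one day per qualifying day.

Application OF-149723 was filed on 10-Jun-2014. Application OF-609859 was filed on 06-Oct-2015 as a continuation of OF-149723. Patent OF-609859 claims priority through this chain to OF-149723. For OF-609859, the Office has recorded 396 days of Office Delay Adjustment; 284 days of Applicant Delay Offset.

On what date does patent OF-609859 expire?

Earliest priority filing: 10 June 2014.
Base term: 10 June 2014 + 23 years → 10 June 2037.
Office Delay Adjustment: +396 days → 11 July 2038.
Applicant Delay Offset: −284 days → 30 September 2037.

2037-09-30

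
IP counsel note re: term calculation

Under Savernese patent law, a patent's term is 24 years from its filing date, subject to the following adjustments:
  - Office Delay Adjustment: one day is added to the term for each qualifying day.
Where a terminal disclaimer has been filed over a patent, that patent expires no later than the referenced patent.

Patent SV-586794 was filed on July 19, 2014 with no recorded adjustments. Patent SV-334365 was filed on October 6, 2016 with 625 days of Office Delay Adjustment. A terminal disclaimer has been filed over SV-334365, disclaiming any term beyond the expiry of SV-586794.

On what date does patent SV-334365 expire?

Natural term of SV-334365:
  Base: filing + 24 years → 6 October 2040.
  Office Delay Adjustment: +625 days → 23 June 2042.
Expiry of referenced patent SV-586794:
  Base: filing + 24 years → 19 July 2038.
Terminal disclaimer: SV-334365 expires on the earlier of 23 June 2042 and 19 July 2038.

July 19, 2038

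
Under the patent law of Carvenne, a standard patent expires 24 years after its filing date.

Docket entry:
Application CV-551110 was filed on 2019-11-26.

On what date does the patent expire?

2043-11-26

Filing date + 24 years → 26 November 2043.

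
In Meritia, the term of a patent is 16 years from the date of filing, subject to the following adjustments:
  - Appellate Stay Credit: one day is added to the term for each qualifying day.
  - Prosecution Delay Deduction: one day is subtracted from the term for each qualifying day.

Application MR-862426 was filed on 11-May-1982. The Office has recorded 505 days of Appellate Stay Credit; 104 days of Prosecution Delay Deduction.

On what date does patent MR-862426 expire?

Base term: filing date + 16 years → 11 May 1998.
Appellate Stay Credit: +505 days → 28 September 1999.
Prosecution Delay Deduction: −104 days → 16 June 1999.

1999-06-16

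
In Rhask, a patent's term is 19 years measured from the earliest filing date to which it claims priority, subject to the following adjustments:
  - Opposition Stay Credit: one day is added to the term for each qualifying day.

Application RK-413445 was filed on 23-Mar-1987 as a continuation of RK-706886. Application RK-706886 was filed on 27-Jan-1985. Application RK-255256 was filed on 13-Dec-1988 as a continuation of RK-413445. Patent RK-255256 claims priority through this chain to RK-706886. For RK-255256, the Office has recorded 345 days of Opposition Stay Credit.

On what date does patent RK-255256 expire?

Earliest priority filing: 27 January 1985.
Base term: 27 January 1985 + 19 years → 27 January 2004.
Opposition Stay Credit: +345 days → 6 January 2005.

January 6, 2005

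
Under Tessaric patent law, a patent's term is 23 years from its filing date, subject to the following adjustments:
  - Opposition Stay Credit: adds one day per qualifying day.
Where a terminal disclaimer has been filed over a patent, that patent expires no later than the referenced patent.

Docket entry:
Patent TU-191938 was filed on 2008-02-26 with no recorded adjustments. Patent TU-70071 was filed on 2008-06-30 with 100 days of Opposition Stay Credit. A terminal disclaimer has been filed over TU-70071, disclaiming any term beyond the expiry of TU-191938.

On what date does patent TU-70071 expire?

2031-02-26

Natural term of TU-70071:
  Base: filing + 23 years → 30 June 2031.
  Opposition Stay Credit: +100 days → 8 October 2031.
Expiry of referenced patent TU-191938:
  Base: filing + 23 years → 26 February 2031.
Terminal disclaimer: TU-70071 expires on the earlier of 8 October 2031 and 26 February 2031.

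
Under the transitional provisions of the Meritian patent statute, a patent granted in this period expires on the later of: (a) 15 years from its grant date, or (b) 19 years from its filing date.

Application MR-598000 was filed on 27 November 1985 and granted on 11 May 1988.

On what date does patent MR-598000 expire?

2004-11-27

(a) grant + 15 years → 11 May 2003.
(b) filing + 19 years → 27 November 2004.
Later of the two: 27 November 2004.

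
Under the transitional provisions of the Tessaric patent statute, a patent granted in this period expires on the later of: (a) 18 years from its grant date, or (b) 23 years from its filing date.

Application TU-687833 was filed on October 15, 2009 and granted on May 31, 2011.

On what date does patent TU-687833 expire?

(a) grant + 18 years → 31 May 2029.
(b) filing + 23 years → 15 October 2032.
Later of the two: 15 October 2032.

2032-10-15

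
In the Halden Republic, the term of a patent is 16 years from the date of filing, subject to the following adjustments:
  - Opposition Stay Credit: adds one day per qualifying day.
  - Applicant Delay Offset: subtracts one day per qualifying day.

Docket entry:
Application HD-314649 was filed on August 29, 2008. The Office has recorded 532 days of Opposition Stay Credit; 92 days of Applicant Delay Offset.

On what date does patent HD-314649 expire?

2025-11-12

Base term: filing date + 16 years → 29 August 2024.
Opposition Stay Credit: +532 days → 12 February 2026.
Applicant Delay Offset: −92 days → 12 November 2025.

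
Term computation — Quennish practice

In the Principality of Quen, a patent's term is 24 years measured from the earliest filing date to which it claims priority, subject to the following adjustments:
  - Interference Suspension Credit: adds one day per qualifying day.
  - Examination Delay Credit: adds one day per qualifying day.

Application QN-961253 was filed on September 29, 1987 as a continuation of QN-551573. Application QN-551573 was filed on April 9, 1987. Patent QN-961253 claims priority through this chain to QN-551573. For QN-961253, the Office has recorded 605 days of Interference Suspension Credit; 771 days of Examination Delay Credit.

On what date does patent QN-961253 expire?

2015-01-14

Earliest priority filing: 9 April 1987.
Base term: 9 April 1987 + 24 years → 9 April 2011.
Interference Suspension Credit: +605 days → 4 December 2012.
Examination Delay Credit: +771 days → 14 January 2015.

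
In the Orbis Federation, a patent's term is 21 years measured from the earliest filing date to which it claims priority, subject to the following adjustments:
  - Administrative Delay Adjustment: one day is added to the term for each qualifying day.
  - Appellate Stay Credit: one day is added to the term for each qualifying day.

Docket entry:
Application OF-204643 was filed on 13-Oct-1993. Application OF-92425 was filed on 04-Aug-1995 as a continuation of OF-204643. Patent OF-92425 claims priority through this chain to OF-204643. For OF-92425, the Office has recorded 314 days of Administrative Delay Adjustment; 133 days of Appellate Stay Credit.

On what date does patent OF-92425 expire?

Earliest priority filing: 13 October 1993.
Base term: 13 October 1993 + 21 years → 13 October 2014.
Administrative Delay Adjustment: +314 days → 23 August 2015.
Appellate Stay Credit: +133 days → 3 January 2016.

January 3, 2016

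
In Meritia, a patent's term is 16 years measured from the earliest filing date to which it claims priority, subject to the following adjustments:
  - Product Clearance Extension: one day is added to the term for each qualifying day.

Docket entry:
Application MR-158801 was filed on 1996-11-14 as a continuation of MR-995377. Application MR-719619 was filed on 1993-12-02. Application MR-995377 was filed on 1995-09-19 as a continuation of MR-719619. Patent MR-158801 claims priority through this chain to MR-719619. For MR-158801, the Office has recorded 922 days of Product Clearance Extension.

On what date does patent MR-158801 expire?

June 11, 2012

Earliest priority filing: 2 December 1993.
Base term: 2 December 1993 + 16 years → 2 December 2009.
Product Clearance Extension: +922 days → 11 June 2012.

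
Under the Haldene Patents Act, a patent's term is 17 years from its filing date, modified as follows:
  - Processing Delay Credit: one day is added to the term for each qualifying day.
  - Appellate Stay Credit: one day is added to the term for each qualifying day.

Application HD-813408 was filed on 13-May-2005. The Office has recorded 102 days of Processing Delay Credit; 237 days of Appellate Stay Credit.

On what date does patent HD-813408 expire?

Base term: filing date + 17 years → 13 May 2022.
Processing Delay Credit: +102 days → 23 August 2022.
Appellate Stay Credit: +237 days → 17 April 2023.

April 17, 2023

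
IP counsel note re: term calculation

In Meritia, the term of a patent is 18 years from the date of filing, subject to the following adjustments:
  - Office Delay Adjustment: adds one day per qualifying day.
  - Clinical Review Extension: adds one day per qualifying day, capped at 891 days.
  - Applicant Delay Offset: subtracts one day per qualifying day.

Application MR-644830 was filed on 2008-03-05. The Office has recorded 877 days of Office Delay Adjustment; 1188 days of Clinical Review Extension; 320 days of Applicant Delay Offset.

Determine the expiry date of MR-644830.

Base term: filing date + 18 years → 5 March 2026.
Office Delay Adjustment: +877 days → 29 July 2028.
Clinical Review Extension: 1188 days claimed exceeds the 891-day cap, so +891 days → 6 January 2031.
Applicant Delay Offset: −320 days → 20 February 2030.

2030-02-20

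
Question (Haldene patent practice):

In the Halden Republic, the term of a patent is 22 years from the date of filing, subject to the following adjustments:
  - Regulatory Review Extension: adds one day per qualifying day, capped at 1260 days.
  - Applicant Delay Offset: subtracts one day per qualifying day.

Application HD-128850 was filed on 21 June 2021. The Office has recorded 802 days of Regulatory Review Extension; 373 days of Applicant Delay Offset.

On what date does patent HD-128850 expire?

Base term: filing date + 22 years → 21 June 2043.
Regulatory Review Extension: 802 days (within the 1260-day cap) → +802 days → 31 August 2045.
Applicant Delay Offset: −373 days → 23 August 2044.

2044-08-23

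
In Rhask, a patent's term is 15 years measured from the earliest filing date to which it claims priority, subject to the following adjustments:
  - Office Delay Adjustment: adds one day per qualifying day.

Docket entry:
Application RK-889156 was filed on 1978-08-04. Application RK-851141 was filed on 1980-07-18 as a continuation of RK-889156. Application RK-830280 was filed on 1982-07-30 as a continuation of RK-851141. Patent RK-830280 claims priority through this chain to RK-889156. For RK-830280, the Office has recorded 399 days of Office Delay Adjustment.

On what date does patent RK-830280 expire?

Earliest priority filing: 4 August 1978.
Base term: 4 August 1978 + 15 years → 4 August 1993.
Office Delay Adjustment: +399 days → 7 September 1994.

September 7, 1994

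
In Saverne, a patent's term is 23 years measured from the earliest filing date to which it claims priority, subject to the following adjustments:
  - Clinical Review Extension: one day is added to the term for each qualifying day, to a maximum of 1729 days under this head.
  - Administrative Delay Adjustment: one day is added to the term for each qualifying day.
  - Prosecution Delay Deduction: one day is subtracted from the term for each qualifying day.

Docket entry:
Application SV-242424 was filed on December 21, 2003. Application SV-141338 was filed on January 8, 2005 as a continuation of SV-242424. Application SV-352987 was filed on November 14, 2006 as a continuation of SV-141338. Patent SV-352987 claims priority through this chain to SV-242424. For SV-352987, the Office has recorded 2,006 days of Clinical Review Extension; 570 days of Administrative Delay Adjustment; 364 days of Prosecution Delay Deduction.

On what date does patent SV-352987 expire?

Earliest priority filing: 21 December 2003.
Base term: 21 December 2003 + 23 years → 21 December 2026.
Clinical Review Extension: 2006 days claimed exceeds the 1729-day cap, so +1729 days → 15 September 2031.
Administrative Delay Adjustment: +570 days → 7 April 2033.
Prosecution Delay Deduction: −364 days → 8 April 2032.

April 8, 2032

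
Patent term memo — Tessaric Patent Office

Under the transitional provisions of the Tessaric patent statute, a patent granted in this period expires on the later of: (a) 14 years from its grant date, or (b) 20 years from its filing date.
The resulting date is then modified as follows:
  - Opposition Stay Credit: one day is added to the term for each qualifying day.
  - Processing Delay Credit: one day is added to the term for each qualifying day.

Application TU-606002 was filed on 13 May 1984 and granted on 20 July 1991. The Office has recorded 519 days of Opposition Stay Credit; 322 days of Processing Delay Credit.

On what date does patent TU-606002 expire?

(a) grant + 14 years → 20 July 2005.
(b) filing + 20 years → 13 May 2004.
Later of the two: 20 July 2005.
Opposition Stay Credit: +519 days → 21 December 2006.
Processing Delay Credit: +322 days → 8 November 2007.

November 8, 2007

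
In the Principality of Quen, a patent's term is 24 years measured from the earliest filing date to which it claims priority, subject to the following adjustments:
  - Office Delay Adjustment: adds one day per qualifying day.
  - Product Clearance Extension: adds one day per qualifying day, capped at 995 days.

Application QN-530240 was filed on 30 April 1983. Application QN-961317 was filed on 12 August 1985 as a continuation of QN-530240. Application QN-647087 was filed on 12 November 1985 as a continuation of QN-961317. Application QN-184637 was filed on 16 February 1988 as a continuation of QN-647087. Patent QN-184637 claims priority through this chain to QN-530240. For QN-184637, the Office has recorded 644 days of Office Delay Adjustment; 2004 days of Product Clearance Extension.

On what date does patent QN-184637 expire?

2011-10-25

Earliest priority filing: 30 April 1983.
Base term: 30 April 1983 + 24 years → 30 April 2007.
Office Delay Adjustment: +644 days → 2 February 2009.
Product Clearance Extension: 2004 days claimed exceeds the 995-day cap, so +995 days → 25 October 2011.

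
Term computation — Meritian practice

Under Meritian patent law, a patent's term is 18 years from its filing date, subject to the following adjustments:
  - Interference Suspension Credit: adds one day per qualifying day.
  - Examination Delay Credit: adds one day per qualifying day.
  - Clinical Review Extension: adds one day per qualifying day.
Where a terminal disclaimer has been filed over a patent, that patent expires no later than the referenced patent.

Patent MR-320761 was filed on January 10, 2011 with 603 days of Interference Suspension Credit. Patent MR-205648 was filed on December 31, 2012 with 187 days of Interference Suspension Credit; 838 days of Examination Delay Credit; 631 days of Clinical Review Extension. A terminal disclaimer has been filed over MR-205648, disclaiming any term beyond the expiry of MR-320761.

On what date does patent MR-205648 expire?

Natural term of MR-205648:
  Base: filing + 18 years → 31 December 2030.
  Interference Suspension Credit: +187 days → 6 July 2031.
  Examination Delay Credit: +838 days → 21 October 2033.
  Clinical Review Extension: +631 days → 14 July 2035.
Expiry of referenced patent MR-320761:
  Base: filing + 18 years → 10 January 2029.
  Interference Suspension Credit: +603 days → 5 September 2030.
Terminal disclaimer: MR-205648 expires on the earlier of 14 July 2035 and 5 September 2030.

2030-09-05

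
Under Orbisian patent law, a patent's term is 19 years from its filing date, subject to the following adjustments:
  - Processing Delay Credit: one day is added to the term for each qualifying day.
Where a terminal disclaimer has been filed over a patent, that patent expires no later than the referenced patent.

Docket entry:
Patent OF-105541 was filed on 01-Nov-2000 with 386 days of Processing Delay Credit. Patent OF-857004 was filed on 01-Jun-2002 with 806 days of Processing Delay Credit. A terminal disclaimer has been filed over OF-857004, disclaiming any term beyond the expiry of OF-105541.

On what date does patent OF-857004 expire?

Natural term of OF-857004:
  Base: filing + 19 years → 1 June 2021.
  Processing Delay Credit: +806 days → 16 August 2023.
Expiry of referenced patent OF-105541:
  Base: filing + 19 years → 1 November 2019.
  Processing Delay Credit: +386 days → 21 November 2020.
Terminal disclaimer: OF-857004 expires on the earlier of 16 August 2023 and 21 November 2020.

November 21, 2020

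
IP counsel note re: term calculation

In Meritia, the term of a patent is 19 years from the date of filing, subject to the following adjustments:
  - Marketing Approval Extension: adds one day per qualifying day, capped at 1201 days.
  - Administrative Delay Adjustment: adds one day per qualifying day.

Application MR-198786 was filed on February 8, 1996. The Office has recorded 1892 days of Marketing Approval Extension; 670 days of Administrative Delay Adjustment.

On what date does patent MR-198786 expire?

Base term: filing date + 19 years → 8 February 2015.
Marketing Approval Extension: 1892 days claimed exceeds the 1201-day cap, so +1201 days → 24 May 2018.
Administrative Delay Adjustment: +670 days → 24 March 2020.

2020-03-24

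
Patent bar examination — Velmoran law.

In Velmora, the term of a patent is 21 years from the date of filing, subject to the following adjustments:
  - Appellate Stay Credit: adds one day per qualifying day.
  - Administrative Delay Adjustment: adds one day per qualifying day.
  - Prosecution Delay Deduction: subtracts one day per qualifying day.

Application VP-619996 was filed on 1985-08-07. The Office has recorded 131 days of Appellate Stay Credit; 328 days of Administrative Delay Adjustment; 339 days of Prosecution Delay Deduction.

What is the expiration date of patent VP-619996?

Base term: filing date + 21 years → 7 August 2006.
Appellate Stay Credit: +131 days → 16 December 2006.
Administrative Delay Adjustment: +328 days → 9 November 2007.
Prosecution Delay Deduction: −339 days → 5 December 2006.

December 5, 2006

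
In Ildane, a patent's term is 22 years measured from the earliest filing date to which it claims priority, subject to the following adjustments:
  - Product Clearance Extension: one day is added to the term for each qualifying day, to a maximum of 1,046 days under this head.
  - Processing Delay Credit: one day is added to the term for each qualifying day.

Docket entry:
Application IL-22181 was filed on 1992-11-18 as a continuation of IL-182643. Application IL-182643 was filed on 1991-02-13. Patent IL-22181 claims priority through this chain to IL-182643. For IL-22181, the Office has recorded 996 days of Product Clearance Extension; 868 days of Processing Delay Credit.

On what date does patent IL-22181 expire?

Earliest priority filing: 13 February 1991.
Base term: 13 February 1991 + 22 years → 13 February 2013.
Product Clearance Extension: 996 days (within the 1046-day cap) → +996 days → 6 November 2015.
Processing Delay Credit: +868 days → 23 March 2018.

2018-03-23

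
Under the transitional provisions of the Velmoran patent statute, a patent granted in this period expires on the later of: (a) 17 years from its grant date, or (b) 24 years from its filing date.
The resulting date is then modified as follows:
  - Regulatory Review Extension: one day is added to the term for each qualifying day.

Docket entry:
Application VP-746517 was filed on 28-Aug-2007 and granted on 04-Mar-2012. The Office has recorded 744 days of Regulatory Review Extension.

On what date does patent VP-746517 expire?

(a) grant + 17 years → 4 March 2029.
(b) filing + 24 years → 28 August 2031.
Later of the two: 28 August 2031.
Regulatory Review Extension: +744 days → 10 September 2033.

2033-09-10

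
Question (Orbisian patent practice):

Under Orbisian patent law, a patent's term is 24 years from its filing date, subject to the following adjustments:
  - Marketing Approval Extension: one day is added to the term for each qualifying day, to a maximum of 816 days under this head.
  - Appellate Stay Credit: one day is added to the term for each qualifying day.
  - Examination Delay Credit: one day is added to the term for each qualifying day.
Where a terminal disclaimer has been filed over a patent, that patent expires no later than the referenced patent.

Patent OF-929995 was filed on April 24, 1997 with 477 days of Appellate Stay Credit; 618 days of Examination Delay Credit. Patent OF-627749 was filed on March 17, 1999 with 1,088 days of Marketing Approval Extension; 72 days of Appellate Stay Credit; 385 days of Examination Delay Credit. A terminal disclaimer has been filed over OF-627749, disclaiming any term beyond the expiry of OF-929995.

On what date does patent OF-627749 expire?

Natural term of OF-627749:
  Base: filing + 24 years → 17 March 2023.
  Marketing Approval Extension: 1088 days claimed exceeds the 816-day cap, so +816 days → 10 June 2025.
  Appellate Stay Credit: +72 days → 21 August 2025.
  Examination Delay Credit: +385 days → 10 September 2026.
Expiry of referenced patent OF-929995:
  Base: filing + 24 years → 24 April 2021.
  Appellate Stay Credit: +477 days → 14 August 2022.
  Examination Delay Credit: +618 days → 23 April 2024.
Terminal disclaimer: OF-627749 expires on the earlier of 10 September 2026 and 23 April 2024.

2024-04-23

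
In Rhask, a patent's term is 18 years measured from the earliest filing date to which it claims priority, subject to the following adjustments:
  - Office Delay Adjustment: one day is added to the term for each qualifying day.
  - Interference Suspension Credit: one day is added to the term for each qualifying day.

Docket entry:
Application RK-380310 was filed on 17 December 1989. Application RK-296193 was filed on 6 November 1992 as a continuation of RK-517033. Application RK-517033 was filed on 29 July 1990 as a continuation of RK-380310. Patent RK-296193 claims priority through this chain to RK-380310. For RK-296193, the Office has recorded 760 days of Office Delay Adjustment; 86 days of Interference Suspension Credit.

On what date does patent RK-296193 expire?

Earliest priority filing: 17 December 1989.
Base term: 17 December 1989 + 18 years → 17 December 2007.
Office Delay Adjustment: +760 days → 15 January 2010.
Interference Suspension Credit: +86 days → 11 April 2010.

April 11, 2010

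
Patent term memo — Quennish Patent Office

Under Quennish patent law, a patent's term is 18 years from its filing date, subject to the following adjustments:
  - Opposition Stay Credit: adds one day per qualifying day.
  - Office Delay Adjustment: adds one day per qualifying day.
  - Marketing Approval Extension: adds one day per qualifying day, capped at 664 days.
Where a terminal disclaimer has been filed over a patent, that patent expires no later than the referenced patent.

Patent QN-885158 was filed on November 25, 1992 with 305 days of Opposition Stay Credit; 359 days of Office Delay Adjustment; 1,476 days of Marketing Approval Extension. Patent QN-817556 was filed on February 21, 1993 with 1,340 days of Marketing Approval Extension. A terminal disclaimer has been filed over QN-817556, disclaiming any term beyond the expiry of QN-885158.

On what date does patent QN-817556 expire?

December 16, 2012

Natural term of QN-817556:
  Base: filing + 18 years → 21 February 2011.
  Marketing Approval Extension: 1340 days claimed exceeds the 664-day cap, so +664 days → 16 December 2012.
Expiry of referenced patent QN-885158:
  Base: filing + 18 years → 25 November 2010.
  Opposition Stay Credit: +305 days → 26 September 2011.
  Office Delay Adjustment: +359 days → 19 September 2012.
  Marketing Approval Extension: 1476 days claimed exceeds the 664-day cap, so +664 days → 15 July 2014.
Terminal disclaimer: QN-817556 expires on the earlier of 16 December 2012 and 15 July 2014.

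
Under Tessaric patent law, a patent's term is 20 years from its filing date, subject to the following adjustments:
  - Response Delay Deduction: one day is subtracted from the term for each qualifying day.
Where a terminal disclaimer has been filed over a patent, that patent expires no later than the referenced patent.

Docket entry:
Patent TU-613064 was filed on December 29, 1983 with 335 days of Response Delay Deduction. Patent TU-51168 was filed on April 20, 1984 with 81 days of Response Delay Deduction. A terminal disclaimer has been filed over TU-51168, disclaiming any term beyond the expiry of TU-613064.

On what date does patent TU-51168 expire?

Natural term of TU-51168:
  Base: filing + 20 years → 20 April 2004.
  Response Delay Deduction: −81 days → 30 January 2004.
Expiry of referenced patent TU-613064:
  Base: filing + 20 years → 29 December 2003.
  Response Delay Deduction: −335 days → 28 January 2003.
Terminal disclaimer: TU-51168 expires on the earlier of 30 January 2004 and 28 January 2003.

2003-01-28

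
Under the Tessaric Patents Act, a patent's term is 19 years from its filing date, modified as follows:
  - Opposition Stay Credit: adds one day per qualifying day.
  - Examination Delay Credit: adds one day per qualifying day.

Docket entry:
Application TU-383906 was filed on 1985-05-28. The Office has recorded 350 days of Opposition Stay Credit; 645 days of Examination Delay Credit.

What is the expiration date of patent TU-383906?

Base term: filing date + 19 years → 28 May 2004.
Opposition Stay Credit: +350 days → 13 May 2005.
Examination Delay Credit: +645 days → 17 February 2007.

2007-02-17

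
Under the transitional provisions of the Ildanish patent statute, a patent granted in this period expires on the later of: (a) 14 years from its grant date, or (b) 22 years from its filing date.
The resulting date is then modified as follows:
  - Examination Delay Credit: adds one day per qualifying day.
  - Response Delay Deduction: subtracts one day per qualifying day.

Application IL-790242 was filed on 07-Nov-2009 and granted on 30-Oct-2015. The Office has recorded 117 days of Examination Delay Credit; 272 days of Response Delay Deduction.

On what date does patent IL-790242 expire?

June 5, 2031

(a) grant + 14 years → 30 October 2029.
(b) filing + 22 years → 7 November 2031.
Later of the two: 7 November 2031.
Examination Delay Credit: +117 days → 3 March 2032.
Response Delay Deduction: −272 days → 5 June 2031.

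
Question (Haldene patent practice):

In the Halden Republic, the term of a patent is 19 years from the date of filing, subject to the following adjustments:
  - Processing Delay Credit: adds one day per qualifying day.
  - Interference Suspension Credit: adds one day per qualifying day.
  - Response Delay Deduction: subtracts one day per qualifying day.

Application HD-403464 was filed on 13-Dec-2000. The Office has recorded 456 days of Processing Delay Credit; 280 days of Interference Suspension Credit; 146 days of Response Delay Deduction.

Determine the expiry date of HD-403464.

2021-07-25

Base term: filing date + 19 years → 13 December 2019.
Processing Delay Credit: +456 days → 13 March 2021.
Interference Suspension Credit: +280 days → 18 December 2021.
Response Delay Deduction: −146 days → 25 July 2021.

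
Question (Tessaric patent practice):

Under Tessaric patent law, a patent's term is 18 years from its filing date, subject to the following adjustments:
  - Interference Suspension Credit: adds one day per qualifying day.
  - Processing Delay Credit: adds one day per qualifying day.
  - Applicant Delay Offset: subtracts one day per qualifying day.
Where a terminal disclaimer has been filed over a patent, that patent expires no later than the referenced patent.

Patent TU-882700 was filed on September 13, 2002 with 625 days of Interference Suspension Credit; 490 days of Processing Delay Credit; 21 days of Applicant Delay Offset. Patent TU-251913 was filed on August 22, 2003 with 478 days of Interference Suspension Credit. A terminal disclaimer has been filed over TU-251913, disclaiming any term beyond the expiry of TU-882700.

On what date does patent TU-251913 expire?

Natural term of TU-251913:
  Base: filing + 18 years → 22 August 2021.
  Interference Suspension Credit: +478 days → 13 December 2022.
Expiry of referenced patent TU-882700:
  Base: filing + 18 years → 13 September 2020.
  Interference Suspension Credit: +625 days → 31 May 2022.
  Processing Delay Credit: +490 days → 3 October 2023.
  Applicant Delay Offset: −21 days → 12 September 2023.
Terminal disclaimer: TU-251913 expires on the earlier of 13 December 2022 and 12 September 2023.

December 13, 2022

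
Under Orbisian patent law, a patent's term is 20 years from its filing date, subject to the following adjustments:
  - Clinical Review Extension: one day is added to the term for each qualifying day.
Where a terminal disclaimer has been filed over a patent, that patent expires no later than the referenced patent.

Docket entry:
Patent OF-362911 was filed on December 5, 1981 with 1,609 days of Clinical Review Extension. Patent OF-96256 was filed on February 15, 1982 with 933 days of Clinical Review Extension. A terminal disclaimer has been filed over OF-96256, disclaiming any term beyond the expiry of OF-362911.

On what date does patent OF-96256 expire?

Natural term of OF-96256:
  Base: filing + 20 years → 15 February 2002.
  Clinical Review Extension: +933 days → 5 September 2004.
Expiry of referenced patent OF-362911:
  Base: filing + 20 years → 5 December 2001.
  Clinical Review Extension: +1609 days → 2 May 2006.
Terminal disclaimer: OF-96256 expires on the earlier of 5 September 2004 and 2 May 2006.

September 5, 2004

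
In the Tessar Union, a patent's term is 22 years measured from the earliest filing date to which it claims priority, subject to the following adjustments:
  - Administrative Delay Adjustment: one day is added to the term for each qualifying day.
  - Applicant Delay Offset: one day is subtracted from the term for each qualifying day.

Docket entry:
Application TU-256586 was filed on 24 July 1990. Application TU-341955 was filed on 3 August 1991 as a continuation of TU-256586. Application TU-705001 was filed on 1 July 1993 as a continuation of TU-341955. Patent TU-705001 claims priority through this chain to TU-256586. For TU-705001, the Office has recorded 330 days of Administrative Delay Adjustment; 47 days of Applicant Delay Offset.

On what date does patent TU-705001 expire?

May 3, 2013

Earliest priority filing: 24 July 1990.
Base term: 24 July 1990 + 22 years → 24 July 2012.
Administrative Delay Adjustment: +330 days → 19 June 2013.
Applicant Delay Offset: −47 days → 3 May 2013.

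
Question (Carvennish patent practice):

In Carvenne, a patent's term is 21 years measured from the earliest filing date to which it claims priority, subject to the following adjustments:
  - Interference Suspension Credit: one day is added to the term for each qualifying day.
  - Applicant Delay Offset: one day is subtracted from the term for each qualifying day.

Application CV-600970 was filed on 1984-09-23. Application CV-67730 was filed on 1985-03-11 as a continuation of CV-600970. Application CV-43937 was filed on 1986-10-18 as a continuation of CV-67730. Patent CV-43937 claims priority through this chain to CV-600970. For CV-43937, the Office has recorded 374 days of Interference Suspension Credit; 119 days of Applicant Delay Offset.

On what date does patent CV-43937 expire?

Earliest priority filing: 23 September 1984.
Base term: 23 September 1984 + 21 years → 23 September 2005.
Interference Suspension Credit: +374 days → 2 October 2006.
Applicant Delay Offset: −119 days → 5 June 2006.

June 5, 2006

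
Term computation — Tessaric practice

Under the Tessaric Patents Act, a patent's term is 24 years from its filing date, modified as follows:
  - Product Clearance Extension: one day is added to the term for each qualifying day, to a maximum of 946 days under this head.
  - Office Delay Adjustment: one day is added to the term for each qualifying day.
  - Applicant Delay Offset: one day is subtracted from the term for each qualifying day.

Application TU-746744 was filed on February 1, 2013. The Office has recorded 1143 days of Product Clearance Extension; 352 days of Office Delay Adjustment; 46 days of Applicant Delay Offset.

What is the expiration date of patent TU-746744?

Base term: filing date + 24 years → 1 February 2037.
Product Clearance Extension: 1143 days claimed exceeds the 946-day cap, so +946 days → 5 September 2039.
Office Delay Adjustment: +352 days → 22 August 2040.
Applicant Delay Offset: −46 days → 7 July 2040.

2040-07-07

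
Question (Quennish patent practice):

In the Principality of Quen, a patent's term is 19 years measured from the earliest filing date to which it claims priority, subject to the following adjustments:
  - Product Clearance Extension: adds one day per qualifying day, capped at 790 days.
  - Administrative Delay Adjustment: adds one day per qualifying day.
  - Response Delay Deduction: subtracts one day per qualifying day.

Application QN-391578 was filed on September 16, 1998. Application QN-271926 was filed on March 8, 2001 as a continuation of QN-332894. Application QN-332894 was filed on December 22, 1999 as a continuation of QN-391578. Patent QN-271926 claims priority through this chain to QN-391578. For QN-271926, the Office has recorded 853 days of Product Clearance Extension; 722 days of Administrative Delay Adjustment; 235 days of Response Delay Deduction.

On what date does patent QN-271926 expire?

2021-03-16

Earliest priority filing: 16 September 1998.
Base term: 16 September 1998 + 19 years → 16 September 2017.
Product Clearance Extension: 853 days claimed exceeds the 790-day cap, so +790 days → 15 November 2019.
Administrative Delay Adjustment: +722 days → 6 November 2021.
Response Delay Deduction: −235 days → 16 March 2021.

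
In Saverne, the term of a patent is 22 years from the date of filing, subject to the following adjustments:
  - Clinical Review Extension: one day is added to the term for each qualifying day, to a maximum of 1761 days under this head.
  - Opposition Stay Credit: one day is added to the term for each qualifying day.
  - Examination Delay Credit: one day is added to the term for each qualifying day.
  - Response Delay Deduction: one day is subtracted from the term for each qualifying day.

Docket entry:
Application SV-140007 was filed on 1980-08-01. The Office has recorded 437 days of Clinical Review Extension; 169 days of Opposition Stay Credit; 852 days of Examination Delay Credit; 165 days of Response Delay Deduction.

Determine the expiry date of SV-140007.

2006-02-14

Base term: filing date + 22 years → 1 August 2002.
Clinical Review Extension: 437 days (within the 1761-day cap) → +437 days → 12 October 2003.
Opposition Stay Credit: +169 days → 29 March 2004.
Examination Delay Credit: +852 days → 29 July 2006.
Response Delay Deduction: −165 days → 14 February 2006.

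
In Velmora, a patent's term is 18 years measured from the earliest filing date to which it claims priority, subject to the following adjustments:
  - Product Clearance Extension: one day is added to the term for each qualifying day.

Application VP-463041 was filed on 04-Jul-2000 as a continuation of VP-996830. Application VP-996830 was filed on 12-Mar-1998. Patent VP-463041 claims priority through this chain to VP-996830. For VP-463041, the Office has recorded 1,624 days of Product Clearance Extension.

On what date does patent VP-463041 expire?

Earliest priority filing: 12 March 1998.
Base term: 12 March 1998 + 18 years → 12 March 2016.
Product Clearance Extension: +1624 days → 22 August 2020.

August 22, 2020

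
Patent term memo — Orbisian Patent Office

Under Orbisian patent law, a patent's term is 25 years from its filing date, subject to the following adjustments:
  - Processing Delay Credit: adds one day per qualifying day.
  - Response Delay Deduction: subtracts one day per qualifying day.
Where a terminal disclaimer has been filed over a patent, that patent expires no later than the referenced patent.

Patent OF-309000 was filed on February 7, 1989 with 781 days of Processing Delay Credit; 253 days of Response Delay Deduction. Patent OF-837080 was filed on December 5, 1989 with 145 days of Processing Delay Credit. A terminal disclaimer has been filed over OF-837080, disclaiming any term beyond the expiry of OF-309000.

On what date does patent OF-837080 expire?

April 29, 2015

Natural term of OF-837080:
  Base: filing + 25 years → 5 December 2014.
  Processing Delay Credit: +145 days → 29 April 2015.
Expiry of referenced patent OF-309000:
  Base: filing + 25 years → 7 February 2014.
  Processing Delay Credit: +781 days → 29 March 2016.
  Response Delay Deduction: −253 days → 20 July 2015.
Terminal disclaimer: OF-837080 expires on the earlier of 29 April 2015 and 20 July 2015.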